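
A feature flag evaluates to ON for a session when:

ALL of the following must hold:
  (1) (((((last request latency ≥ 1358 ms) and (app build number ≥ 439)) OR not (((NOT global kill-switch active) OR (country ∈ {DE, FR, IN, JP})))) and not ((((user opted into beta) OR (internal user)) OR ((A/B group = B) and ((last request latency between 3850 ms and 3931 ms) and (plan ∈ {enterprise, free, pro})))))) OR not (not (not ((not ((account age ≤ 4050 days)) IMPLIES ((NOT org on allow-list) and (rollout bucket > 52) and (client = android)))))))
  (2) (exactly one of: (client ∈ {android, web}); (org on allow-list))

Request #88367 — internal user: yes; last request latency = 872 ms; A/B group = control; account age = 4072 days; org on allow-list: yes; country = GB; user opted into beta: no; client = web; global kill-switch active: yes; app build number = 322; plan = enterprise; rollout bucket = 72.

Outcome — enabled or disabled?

Disabled

Atomic conditions:
  last request latency ≥ 1358 ms: 872 ≥ 1358 is false
  app build number ≥ 439: 322 ≥ 439 is false
  NOT global kill-switch active: yes → false
  country ∈ {DE, FR, IN, JP}: GB is not in the set → false
  user opted into beta: no → false
  internal user: yes → true
  A/B group = B: control == B is false
  last request latency between 3850 ms and 3931 ms: 872 in [3850, 3931] is false
  plan ∈ {enterprise, free, pro}: enterprise is in the set → true
  account age ≤ 4050 days: 4072 ≤ 4050 is false
  NOT org on allow-list: yes → false
  rollout bucket > 52: 72 > 52 is true
  client = android: web == android is false
  client ∈ {android, web}: web is in the set → true
  org on allow-list: yes → true
Combine:
[1.1.1.1] false AND false = false
[1.1.1.2.1] false OR false = false
[1.1.1.2] NOT false = true
[1.1.1] false OR true = true
[1.1.2.1.1] false OR true = true
[1.1.2.1.2.2] false AND true = false
[1.1.2.1.2] false AND false = false
[1.1.2.1] true OR false = true
[1.1.2] NOT true = false
[1.1] true AND false = false
[1.2.1.1.1.1] NOT false = true
[1.2.1.1.1.2] false AND true AND false = false
[1.2.1.1.1] true → false = false
[1.2.1.1] NOT false = true
[1.2.1] NOT true = false
[1.2] NOT false = true
[1] false OR true = true
[2] exactly-one(true, true) = false
[root] true AND false = false
Overall: false → disabled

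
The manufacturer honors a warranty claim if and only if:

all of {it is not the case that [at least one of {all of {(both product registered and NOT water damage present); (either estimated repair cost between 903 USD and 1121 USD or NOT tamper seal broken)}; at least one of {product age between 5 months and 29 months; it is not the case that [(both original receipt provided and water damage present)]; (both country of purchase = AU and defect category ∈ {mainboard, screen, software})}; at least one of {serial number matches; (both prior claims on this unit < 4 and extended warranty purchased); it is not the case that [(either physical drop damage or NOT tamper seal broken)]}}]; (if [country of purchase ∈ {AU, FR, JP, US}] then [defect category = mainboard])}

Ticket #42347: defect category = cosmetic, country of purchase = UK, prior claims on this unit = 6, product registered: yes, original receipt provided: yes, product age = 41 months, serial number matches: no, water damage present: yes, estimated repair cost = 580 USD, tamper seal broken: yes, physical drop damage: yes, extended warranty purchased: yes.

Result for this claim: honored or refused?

Atomic conditions:
  product registered: yes → true
  NOT water damage present: yes → false
  estimated repair cost between 903 USD and 1121 USD: 580 in [903, 1121] is false
  NOT tamper seal broken: yes → false
  product age between 5 months and 29 months: 41 in [5, 29] is false
  original receipt provided: yes → true
  water damage present: yes → true
  country of purchase = AU: UK == AU is false
  defect category ∈ {mainboard, screen, software}: cosmetic is not in the set → false
  serial number matches: no → false
  prior claims on this unit < 4: 6 < 4 is false
  extended warranty purchased: yes → true
  physical drop damage: yes → true
  country of purchase ∈ {AU, FR, JP, US}: UK is not in the set → false
  defect category = mainboard: cosmetic == mainboard is false
Combine:
[1.1.1.1] true AND false = false
[1.1.1.2] false OR false = false
[1.1.1] false AND false = false
[1.1.2.2.1] true AND true = true
[1.1.2.2] NOT true = false
[1.1.2.3] false AND false = false
[1.1.2] false OR false OR false = false
[1.1.3.2] false AND true = false
[1.1.3.3.1] true OR false = true
[1.1.3.3] NOT true = false
[1.1.3] false OR false OR false = false
[1.1] false OR false OR false = false
[1] NOT false = true
[2] false → false (antecedent false ⇒ implication holds) = true
[root] true AND true = true
Overall: true → honored

Honored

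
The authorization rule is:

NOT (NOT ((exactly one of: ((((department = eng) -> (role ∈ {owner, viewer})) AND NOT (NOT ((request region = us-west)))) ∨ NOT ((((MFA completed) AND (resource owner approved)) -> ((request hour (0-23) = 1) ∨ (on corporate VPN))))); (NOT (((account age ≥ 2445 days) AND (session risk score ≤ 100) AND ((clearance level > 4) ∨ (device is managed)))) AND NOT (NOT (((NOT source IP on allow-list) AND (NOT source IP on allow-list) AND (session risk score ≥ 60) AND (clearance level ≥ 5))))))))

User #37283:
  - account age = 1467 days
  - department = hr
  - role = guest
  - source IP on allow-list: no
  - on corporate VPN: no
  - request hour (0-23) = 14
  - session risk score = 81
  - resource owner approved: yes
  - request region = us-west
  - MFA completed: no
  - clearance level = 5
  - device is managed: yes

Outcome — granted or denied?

Atomic conditions:
  department = eng: hr == eng is false
  role ∈ {owner, viewer}: guest is not in the set → false
  request region = us-west: us-west == us-west is true
  MFA completed: no → false
  resource owner approved: yes → true
  request hour (0-23) = 1: 14 == 1 is false
  on corporate VPN: no → false
  account age ≥ 2445 days: 1467 ≥ 2445 is false
  session risk score ≤ 100: 81 ≤ 100 is true
  clearance level > 4: 5 > 4 is true
  device is managed: yes → true
  NOT source IP on allow-list: no → true
  session risk score ≥ 60: 81 ≥ 60 is true
  clearance level ≥ 5: 5 ≥ 5 is true
Combine:
[1.1.1.1.1] false → false (antecedent false ⇒ implication holds) = true
[1.1.1.1.2.1] NOT true = false
[1.1.1.1.2] NOT false = true
[1.1.1.1] true AND true = true
[1.1.1.2.1.1] false AND true = false
[1.1.1.2.1.2] false OR false = false
[1.1.1.2.1] false → false (antecedent false ⇒ implication holds) = true
[1.1.1.2] NOT true = false
[1.1.1] true OR false = true
[1.1.2.1.1.3] true OR true = true
[1.1.2.1.1] false AND true AND true = false
[1.1.2.1] NOT false = true
[1.1.2.2.1.1] true AND true AND true AND true = true
[1.1.2.2.1] NOT true = false
[1.1.2.2] NOT false = true
[1.1.2] true AND true = true
[1.1] exactly-one(true, true) = false
[1] NOT false = true
[root] NOT true = false
Overall: false → denied

Denied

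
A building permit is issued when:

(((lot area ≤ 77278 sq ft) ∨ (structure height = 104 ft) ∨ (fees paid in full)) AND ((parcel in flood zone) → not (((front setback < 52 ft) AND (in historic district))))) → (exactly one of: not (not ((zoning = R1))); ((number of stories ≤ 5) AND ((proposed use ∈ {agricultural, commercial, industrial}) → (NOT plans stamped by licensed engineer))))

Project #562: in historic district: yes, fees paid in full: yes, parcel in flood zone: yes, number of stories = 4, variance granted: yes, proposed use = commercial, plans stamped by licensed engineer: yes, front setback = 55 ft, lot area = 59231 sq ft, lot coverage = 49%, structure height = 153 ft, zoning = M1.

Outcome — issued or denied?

Denied

Atomic conditions:
  lot area ≤ 77278 sq ft: 59231 ≤ 77278 is true
  structure height = 104 ft: 153 == 104 is false
  fees paid in full: yes → true
  parcel in flood zone: yes → true
  front setback < 52 ft: 55 < 52 is false
  in historic district: yes → true
  zoning = R1: M1 == R1 is false
  number of stories ≤ 5: 4 ≤ 5 is true
  proposed use ∈ {agricultural, commercial, industrial}: commercial is in the set → true
  NOT plans stamped by licensed engineer: yes → false
Combine:
[1.1] true OR false OR true = true
[1.2.2.1] false AND true = false
[1.2.2] NOT false = true
[1.2] true → true = true
[1] true AND true = true
[2.1.1] NOT false = true
[2.1] NOT true = false
[2.2.2] true → false = false
[2.2] true AND false = false
[2] exactly-one(false, false) = false
[root] true → false = false
Overall: false → denied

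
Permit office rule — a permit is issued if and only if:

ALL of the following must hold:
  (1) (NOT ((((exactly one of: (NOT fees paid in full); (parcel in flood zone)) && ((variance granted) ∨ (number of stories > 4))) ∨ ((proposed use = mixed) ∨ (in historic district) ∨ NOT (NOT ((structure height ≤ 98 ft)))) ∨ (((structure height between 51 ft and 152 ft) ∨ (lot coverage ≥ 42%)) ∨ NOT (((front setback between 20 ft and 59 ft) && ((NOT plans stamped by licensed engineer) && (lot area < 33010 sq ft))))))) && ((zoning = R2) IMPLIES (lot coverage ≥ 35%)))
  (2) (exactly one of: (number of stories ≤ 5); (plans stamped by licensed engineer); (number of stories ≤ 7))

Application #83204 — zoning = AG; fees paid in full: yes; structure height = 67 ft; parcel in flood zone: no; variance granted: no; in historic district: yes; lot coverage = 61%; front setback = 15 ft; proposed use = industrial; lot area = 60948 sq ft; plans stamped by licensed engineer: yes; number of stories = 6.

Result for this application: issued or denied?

Denied

Atomic conditions:
  NOT fees paid in full: yes → false
  parcel in flood zone: no → false
  variance granted: no → false
  number of stories > 4: 6 > 4 is true
  proposed use = mixed: industrial == mixed is false
  in historic district: yes → true
  structure height ≤ 98 ft: 67 ≤ 98 is true
  structure height between 51 ft and 152 ft: 67 in [51, 152] is true
  lot coverage ≥ 42%: 61 ≥ 42 is true
  front setback between 20 ft and 59 ft: 15 in [20, 59] is false
  NOT plans stamped by licensed engineer: yes → false
  lot area < 33010 sq ft: 60948 < 33010 is false
  zoning = R2: AG == R2 is false
  lot coverage ≥ 35%: 61 ≥ 35 is true
  number of stories ≤ 5: 6 ≤ 5 is false
  plans stamped by licensed engineer: yes → true
  number of stories ≤ 7: 6 ≤ 7 is true
Combine:
[1.1.1.1.1] exactly-one(false, false) = false
[1.1.1.1.2] false OR true = true
[1.1.1.1] false AND true = false
[1.1.1.2.3.1] NOT true = false
[1.1.1.2.3] NOT false = true
[1.1.1.2] false OR true OR true = true
[1.1.1.3.1] true OR true = true
[1.1.1.3.2.1.2] false AND false = false
[1.1.1.3.2.1] false AND false = false
[1.1.1.3.2] NOT false = true
[1.1.1.3] true OR true = true
[1.1.1] false OR true OR true = true
[1.1] NOT true = false
[1.2] false → true (antecedent false ⇒ implication holds) = true
[1] false AND true = false
[2] exactly-one(false, true, true) = false
[root] false AND false = false
Overall: false → denied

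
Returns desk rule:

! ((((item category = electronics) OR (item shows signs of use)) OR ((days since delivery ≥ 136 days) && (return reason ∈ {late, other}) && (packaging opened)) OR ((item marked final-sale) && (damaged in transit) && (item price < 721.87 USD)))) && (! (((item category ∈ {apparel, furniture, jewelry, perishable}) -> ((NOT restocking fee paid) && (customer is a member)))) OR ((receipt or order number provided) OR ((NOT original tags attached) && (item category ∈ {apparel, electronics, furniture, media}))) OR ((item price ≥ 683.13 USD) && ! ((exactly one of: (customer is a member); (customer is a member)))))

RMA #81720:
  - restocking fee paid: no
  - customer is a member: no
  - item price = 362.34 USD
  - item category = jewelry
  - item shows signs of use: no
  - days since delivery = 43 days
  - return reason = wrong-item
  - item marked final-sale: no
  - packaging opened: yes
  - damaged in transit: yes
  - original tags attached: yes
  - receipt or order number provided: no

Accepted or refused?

Accepted

Atomic conditions:
  item category = electronics: jewelry == electronics is false
  item shows signs of use: no → false
  days since delivery ≥ 136 days: 43 ≥ 136 is false
  return reason ∈ {late, other}: wrong-item is not in the set → false
  packaging opened: yes → true
  item marked final-sale: no → false
  damaged in transit: yes → true
  item price < 721.87 USD: 362.34 < 721.87 is true
  item category ∈ {apparel, furniture, jewelry, perishable}: jewelry is in the set → true
  NOT restocking fee paid: no → true
  customer is a member: no → false
  receipt or order number provided: no → false
  NOT original tags attached: yes → false
  item category ∈ {apparel, electronics, furniture, media}: jewelry is not in the set → false
  item price ≥ 683.13 USD: 362.34 ≥ 683.13 is false
Combine:
[1.1.1] false OR false = false
[1.1.2] false AND false AND true = false
[1.1.3] false AND true AND true = false
[1.1] false OR false OR false = false
[1] NOT false = true
[2.1.1.2] true AND false = false
[2.1.1] true → false = false
[2.1] NOT false = true
[2.2.2] false AND false = false
[2.2] false OR false = false
[2.3.2.1] exactly-one(false, false) = false
[2.3.2] NOT false = true
[2.3] false AND true = false
[2] true OR false OR false = true
[root] true AND true = true
Overall: true → accepted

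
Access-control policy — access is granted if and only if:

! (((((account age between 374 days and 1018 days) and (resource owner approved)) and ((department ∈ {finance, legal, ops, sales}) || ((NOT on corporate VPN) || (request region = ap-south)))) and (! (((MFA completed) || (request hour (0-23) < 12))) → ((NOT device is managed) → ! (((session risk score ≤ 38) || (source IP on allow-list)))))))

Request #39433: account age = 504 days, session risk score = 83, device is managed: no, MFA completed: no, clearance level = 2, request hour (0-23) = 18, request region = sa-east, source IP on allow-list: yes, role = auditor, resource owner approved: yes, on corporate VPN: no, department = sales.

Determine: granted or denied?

Granted

Atomic conditions:
  account age between 374 days and 1018 days: 504 in [374, 1018] is true
  resource owner approved: yes → true
  department ∈ {finance, legal, ops, sales}: sales is in the set → true
  NOT on corporate VPN: no → true
  request region = ap-south: sa-east == ap-south is false
  MFA completed: no → false
  request hour (0-23) < 12: 18 < 12 is false
  NOT device is managed: no → true
  session risk score ≤ 38: 83 ≤ 38 is false
  source IP on allow-list: yes → true
Combine:
[1.1.1] true AND true = true
[1.1.2.2] true OR false = true
[1.1.2] true OR true = true
[1.1] true AND true = true
[1.2.1.1] false OR false = false
[1.2.1] NOT false = true
[1.2.2.2.1] false OR true = true
[1.2.2.2] NOT true = false
[1.2.2] true → false = false
[1.2] true → false = false
[1] true AND false = false
[root] NOT false = true
Overall: true → granted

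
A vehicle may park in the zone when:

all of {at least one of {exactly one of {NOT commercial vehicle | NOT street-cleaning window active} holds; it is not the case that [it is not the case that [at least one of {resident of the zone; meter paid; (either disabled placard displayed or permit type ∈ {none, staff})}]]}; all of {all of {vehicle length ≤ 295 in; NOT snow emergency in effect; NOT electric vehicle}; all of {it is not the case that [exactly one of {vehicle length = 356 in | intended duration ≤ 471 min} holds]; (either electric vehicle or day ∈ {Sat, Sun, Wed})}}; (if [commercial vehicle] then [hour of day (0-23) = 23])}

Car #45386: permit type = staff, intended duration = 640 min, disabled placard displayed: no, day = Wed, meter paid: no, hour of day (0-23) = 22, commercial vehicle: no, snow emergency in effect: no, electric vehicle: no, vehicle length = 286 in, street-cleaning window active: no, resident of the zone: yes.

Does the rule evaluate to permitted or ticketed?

Permitted

Atomic conditions:
  NOT commercial vehicle: no → true
  NOT street-cleaning window active: no → true
  resident of the zone: yes → true
  meter paid: no → false
  disabled placard displayed: no → false
  permit type ∈ {none, staff}: staff is in the set → true
  vehicle length ≤ 295 in: 286 ≤ 295 is true
  NOT snow emergency in effect: no → true
  NOT electric vehicle: no → true
  vehicle length = 356 in: 286 == 356 is false
  intended duration ≤ 471 min: 640 ≤ 471 is false
  electric vehicle: no → false
  day ∈ {Sat, Sun, Wed}: Wed is in the set → true
  commercial vehicle: no → false
  hour of day (0-23) = 23: 22 == 23 is false
Combine:
[1.1] exactly-one(true, true) = false
[1.2.1.1.3] false OR true = true
[1.2.1.1] true OR false OR true = true
[1.2.1] NOT true = false
[1.2] NOT false = true
[1] false OR true = true
[2.1] true AND true AND true = true
[2.2.1.1] exactly-one(false, false) = false
[2.2.1] NOT false = true
[2.2.2] false OR true = true
[2.2] true AND true = true
[2] true AND true = true
[3] false → false (antecedent false ⇒ implication holds) = true
[root] true AND true AND true = true
Overall: true → permitted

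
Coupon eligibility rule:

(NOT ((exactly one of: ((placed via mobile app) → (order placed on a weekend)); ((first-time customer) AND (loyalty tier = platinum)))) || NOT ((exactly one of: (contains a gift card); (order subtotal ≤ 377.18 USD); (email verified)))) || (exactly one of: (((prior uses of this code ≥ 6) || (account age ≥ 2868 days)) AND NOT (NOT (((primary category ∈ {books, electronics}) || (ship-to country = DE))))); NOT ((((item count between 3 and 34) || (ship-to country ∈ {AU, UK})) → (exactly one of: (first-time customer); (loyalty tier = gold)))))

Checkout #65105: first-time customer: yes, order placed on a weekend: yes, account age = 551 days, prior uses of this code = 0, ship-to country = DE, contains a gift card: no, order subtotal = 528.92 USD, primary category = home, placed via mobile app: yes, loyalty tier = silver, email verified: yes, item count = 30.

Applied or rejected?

Rejected

Atomic conditions:
  placed via mobile app: yes → true
  order placed on a weekend: yes → true
  first-time customer: yes → true
  loyalty tier = platinum: silver == platinum is false
  contains a gift card: no → false
  order subtotal ≤ 377.18 USD: 528.92 ≤ 377.18 is false
  email verified: yes → true
  prior uses of this code ≥ 6: 0 ≥ 6 is false
  account age ≥ 2868 days: 551 ≥ 2868 is false
  primary category ∈ {books, electronics}: home is not in the set → false
  ship-to country = DE: DE == DE is true
  item count between 3 and 34: 30 in [3, 34] is true
  ship-to country ∈ {AU, UK}: DE is not in the set → false
  loyalty tier = gold: silver == gold is false
Combine:
[1.1.1.1] true → true = true
[1.1.1.2] true AND false = false
[1.1.1] exactly-one(true, false) = true
[1.1] NOT true = false
[1.2.1] exactly-one(false, false, true) = true
[1.2] NOT true = false
[1] false OR false = false
[2.1.1] false OR false = false
[2.1.2.1.1] false OR true = true
[2.1.2.1] NOT true = false
[2.1.2] NOT false = true
[2.1] false AND true = false
[2.2.1.1] true OR false = true
[2.2.1.2] exactly-one(true, false) = true
[2.2.1] true → true = true
[2.2] NOT true = false
[2] exactly-one(false, false) = false
[root] false OR false = false
Overall: false → rejected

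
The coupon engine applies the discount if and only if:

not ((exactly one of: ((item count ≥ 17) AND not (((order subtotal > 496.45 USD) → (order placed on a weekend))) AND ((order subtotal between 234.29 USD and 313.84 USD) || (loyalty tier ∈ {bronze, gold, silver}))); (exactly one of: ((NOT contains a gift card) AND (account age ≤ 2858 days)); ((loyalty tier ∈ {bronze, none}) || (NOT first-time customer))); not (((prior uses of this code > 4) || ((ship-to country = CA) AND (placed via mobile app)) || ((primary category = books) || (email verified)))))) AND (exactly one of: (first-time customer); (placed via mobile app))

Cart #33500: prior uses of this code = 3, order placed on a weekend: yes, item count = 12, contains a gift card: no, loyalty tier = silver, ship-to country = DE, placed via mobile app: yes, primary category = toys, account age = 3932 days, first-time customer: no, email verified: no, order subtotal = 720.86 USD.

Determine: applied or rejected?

Atomic conditions:
  item count ≥ 17: 12 ≥ 17 is false
  order subtotal > 496.45 USD: 720.86 > 496.45 is true
  order placed on a weekend: yes → true
  order subtotal between 234.29 USD and 313.84 USD: 720.86 in [234.29, 313.84] is false
  loyalty tier ∈ {bronze, gold, silver}: silver is in the set → true
  NOT contains a gift card: no → true
  account age ≤ 2858 days: 3932 ≤ 2858 is false
  loyalty tier ∈ {bronze, none}: silver is not in the set → false
  NOT first-time customer: no → true
  prior uses of this code > 4: 3 > 4 is false
  ship-to country = CA: DE == CA is false
  placed via mobile app: yes → true
  primary category = books: toys == books is false
  email verified: no → false
  first-time customer: no → false
Combine:
[1.1.1.2.1] true → true = true
[1.1.1.2] NOT true = false
[1.1.1.3] false OR true = true
[1.1.1] false AND false AND true = false
[1.1.2.1] true AND false = false
[1.1.2.2] false OR true = true
[1.1.2] exactly-one(false, true) = true
[1.1.3.1.2] false AND true = false
[1.1.3.1.3] false OR false = false
[1.1.3.1] false OR false OR false = false
[1.1.3] NOT false = true
[1.1] exactly-one(false, true, true) = false
[1] NOT false = true
[2] exactly-one(false, true) = true
[root] true AND true = true
Overall: true → applied

Applied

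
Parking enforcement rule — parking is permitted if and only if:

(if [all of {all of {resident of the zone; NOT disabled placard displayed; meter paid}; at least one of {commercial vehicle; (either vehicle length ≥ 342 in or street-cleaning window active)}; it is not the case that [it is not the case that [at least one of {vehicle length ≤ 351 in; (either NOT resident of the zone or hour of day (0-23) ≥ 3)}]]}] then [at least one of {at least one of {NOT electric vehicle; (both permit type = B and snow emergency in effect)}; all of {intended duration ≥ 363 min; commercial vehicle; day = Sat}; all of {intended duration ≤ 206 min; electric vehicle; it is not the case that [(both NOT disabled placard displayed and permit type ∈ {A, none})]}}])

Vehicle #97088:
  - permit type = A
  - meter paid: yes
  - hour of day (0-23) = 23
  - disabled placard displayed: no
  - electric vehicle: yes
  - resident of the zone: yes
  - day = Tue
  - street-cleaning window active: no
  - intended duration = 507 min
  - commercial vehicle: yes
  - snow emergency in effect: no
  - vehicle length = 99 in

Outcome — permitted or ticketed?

Atomic conditions:
  resident of the zone: yes → true
  NOT disabled placard displayed: no → true
  meter paid: yes → true
  commercial vehicle: yes → true
  vehicle length ≥ 342 in: 99 ≥ 342 is false
  street-cleaning window active: no → false
  vehicle length ≤ 351 in: 99 ≤ 351 is true
  NOT resident of the zone: yes → false
  hour of day (0-23) ≥ 3: 23 ≥ 3 is true
  NOT electric vehicle: yes → false
  permit type = B: A == B is false
  snow emergency in effect: no → false
  intended duration ≥ 363 min: 507 ≥ 363 is true
  day = Sat: Tue == Sat is false
  intended duration ≤ 206 min: 507 ≤ 206 is false
  electric vehicle: yes → true
  permit type ∈ {A, none}: A is in the set → true
Combine:
[1.1] true AND true AND true = true
[1.2.2] false OR false = false
[1.2] true OR false = true
[1.3.1.1.2] false OR true = true
[1.3.1.1] true OR true = true
[1.3.1] NOT true = false
[1.3] NOT false = true
[1] true AND true AND true = true
[2.1.2] false AND false = false
[2.1] false OR false = false
[2.2] true AND true AND false = false
[2.3.3.1] true AND true = true
[2.3.3] NOT true = false
[2.3] false AND true AND false = false
[2] false OR false OR false = false
[root] true → false = false
Overall: false → ticketed

Ticketed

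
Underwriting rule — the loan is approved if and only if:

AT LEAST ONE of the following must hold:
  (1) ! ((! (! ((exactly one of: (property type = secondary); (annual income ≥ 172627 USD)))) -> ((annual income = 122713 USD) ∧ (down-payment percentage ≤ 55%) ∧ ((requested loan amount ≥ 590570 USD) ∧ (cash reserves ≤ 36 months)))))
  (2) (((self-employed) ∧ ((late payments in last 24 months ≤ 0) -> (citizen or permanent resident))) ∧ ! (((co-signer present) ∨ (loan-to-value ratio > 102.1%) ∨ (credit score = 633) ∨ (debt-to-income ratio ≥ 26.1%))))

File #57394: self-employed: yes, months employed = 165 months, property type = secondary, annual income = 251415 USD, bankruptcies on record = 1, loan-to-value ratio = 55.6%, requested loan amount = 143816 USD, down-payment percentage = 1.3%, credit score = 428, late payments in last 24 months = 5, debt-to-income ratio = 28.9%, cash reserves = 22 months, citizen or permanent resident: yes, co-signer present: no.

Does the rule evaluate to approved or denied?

Atomic conditions:
  property type = secondary: secondary == secondary is true
  annual income ≥ 172627 USD: 251415 ≥ 172627 is true
  annual income = 122713 USD: 251415 == 122713 is false
  down-payment percentage ≤ 55%: 1.3 ≤ 55 is true
  requested loan amount ≥ 590570 USD: 143816 ≥ 590570 is false
  cash reserves ≤ 36 months: 22 ≤ 36 is true
  self-employed: yes → true
  late payments in last 24 months ≤ 0: 5 ≤ 0 is false
  citizen or permanent resident: yes → true
  co-signer present: no → false
  loan-to-value ratio > 102.1%: 55.6 > 102.1 is false
  credit score = 633: 428 == 633 is false
  debt-to-income ratio ≥ 26.1%: 28.9 ≥ 26.1 is true
Combine:
[1.1.1.1.1] exactly-one(true, true) = false
[1.1.1.1] NOT false = true
[1.1.1] NOT true = false
[1.1.2.3] false AND true = false
[1.1.2] false AND true AND false = false
[1.1] false → false (antecedent false ⇒ implication holds) = true
[1] NOT true = false
[2.1.2] false → true (antecedent false ⇒ implication holds) = true
[2.1] true AND true = true
[2.2.1] false OR false OR false OR true = true
[2.2] NOT true = false
[2] true AND false = false
[root] false OR false = false
Overall: false → denied

Denied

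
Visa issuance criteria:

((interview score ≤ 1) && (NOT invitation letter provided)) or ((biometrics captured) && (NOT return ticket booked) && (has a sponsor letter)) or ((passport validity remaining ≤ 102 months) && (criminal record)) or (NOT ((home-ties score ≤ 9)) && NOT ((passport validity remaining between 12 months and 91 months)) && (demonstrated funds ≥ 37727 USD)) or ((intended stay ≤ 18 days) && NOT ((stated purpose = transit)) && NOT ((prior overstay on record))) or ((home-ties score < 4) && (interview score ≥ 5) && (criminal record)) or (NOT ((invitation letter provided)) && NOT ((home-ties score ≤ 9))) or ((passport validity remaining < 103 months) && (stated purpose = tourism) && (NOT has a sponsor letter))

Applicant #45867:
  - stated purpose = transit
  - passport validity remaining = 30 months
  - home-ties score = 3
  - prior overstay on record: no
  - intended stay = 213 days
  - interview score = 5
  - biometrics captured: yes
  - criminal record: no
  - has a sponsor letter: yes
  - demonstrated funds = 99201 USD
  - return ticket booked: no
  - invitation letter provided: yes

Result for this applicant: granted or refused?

Atomic conditions:
  interview score ≤ 1: 5 ≤ 1 is false
  NOT invitation letter provided: yes → false
  biometrics captured: yes → true
  NOT return ticket booked: no → true
  has a sponsor letter: yes → true
  passport validity remaining ≤ 102 months: 30 ≤ 102 is true
  criminal record: no → false
  home-ties score ≤ 9: 3 ≤ 9 is true
  passport validity remaining between 12 months and 91 months: 30 in [12, 91] is true
  demonstrated funds ≥ 37727 USD: 99201 ≥ 37727 is true
  intended stay ≤ 18 days: 213 ≤ 18 is false
  stated purpose = transit: transit == transit is true
  prior overstay on record: no → false
  home-ties score < 4: 3 < 4 is true
  interview score ≥ 5: 5 ≥ 5 is true
  invitation letter provided: yes → true
  passport validity remaining < 103 months: 30 < 103 is true
  stated purpose = tourism: transit == tourism is false
  NOT has a sponsor letter: yes → false
Combine:
[1] false AND false = false
[2] true AND true AND true = true
[3] true AND false = false
[4.1] NOT true = false
[4.2] NOT true = false
[4] false AND false AND true = false
[5.2] NOT true = false
[5.3] NOT false = true
[5] false AND false AND true = false
[6] true AND true AND false = false
[7.1] NOT true = false
[7.2] NOT true = false
[7] false AND false = false
[8] true AND false AND false = false
[root] false OR true OR false OR false OR false OR false OR false OR false = true
Overall: true → granted

Granted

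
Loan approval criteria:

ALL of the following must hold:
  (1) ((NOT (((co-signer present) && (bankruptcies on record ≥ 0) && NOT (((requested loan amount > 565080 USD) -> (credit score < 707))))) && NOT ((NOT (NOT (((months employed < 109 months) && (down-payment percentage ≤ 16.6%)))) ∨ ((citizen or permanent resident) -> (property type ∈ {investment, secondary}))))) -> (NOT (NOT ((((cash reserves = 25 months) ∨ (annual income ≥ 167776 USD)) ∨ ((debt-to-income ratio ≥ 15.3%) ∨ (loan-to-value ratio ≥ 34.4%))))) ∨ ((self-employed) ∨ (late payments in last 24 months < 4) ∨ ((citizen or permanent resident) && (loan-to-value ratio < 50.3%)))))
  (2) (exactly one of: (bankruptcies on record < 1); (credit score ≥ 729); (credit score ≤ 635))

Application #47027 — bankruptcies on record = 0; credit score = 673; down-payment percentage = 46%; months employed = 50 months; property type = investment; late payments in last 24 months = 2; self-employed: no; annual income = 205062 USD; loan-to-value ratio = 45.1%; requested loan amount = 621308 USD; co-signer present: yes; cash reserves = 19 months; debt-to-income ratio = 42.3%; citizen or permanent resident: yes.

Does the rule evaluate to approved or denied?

Atomic conditions:
  co-signer present: yes → true
  bankruptcies on record ≥ 0: 0 ≥ 0 is true
  requested loan amount > 565080 USD: 621308 > 565080 is true
  credit score < 707: 673 < 707 is true
  months employed < 109 months: 50 < 109 is true
  down-payment percentage ≤ 16.6%: 46 ≤ 16.6 is false
  citizen or permanent resident: yes → true
  property type ∈ {investment, secondary}: investment is in the set → true
  cash reserves = 25 months: 19 == 25 is false
  annual income ≥ 167776 USD: 205062 ≥ 167776 is true
  debt-to-income ratio ≥ 15.3%: 42.3 ≥ 15.3 is true
  loan-to-value ratio ≥ 34.4%: 45.1 ≥ 34.4 is true
  self-employed: no → false
  late payments in last 24 months < 4: 2 < 4 is true
  loan-to-value ratio < 50.3%: 45.1 < 50.3 is true
  bankruptcies on record < 1: 0 < 1 is true
  credit score ≥ 729: 673 ≥ 729 is false
  credit score ≤ 635: 673 ≤ 635 is false
Combine:
[1.1.1.1.3.1] true → true = true
[1.1.1.1.3] NOT true = false
[1.1.1.1] true AND true AND false = false
[1.1.1] NOT false = true
[1.1.2.1.1.1.1] true AND false = false
[1.1.2.1.1.1] NOT false = true
[1.1.2.1.1] NOT true = false
[1.1.2.1.2] true → true = true
[1.1.2.1] false OR true = true
[1.1.2] NOT true = false
[1.1] true AND false = false
[1.2.1.1.1.1] false OR true = true
[1.2.1.1.1.2] true OR true = true
[1.2.1.1.1] true OR true = true
[1.2.1.1] NOT true = false
[1.2.1] NOT false = true
[1.2.2.3] true AND true = true
[1.2.2] false OR true OR true = true
[1.2] true OR true = true
[1] false → true (antecedent false ⇒ implication holds) = true
[2] exactly-one(true, false, false) = true
[root] true AND true = true
Overall: true → approved

Approved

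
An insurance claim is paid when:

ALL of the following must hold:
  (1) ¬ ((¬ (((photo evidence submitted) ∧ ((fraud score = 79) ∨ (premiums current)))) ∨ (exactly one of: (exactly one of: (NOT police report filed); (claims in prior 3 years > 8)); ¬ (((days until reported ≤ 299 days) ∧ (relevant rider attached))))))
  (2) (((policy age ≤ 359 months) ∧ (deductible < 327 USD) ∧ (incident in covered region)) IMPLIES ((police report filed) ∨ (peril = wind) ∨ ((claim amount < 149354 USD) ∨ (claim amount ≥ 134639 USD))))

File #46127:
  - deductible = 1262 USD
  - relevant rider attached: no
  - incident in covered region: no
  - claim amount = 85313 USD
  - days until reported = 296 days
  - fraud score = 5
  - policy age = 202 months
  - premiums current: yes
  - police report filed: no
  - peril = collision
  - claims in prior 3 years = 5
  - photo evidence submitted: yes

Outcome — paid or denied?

Atomic conditions:
  photo evidence submitted: yes → true
  fraud score = 79: 5 == 79 is false
  premiums current: yes → true
  NOT police report filed: no → true
  claims in prior 3 years > 8: 5 > 8 is false
  days until reported ≤ 299 days: 296 ≤ 299 is true
  relevant rider attached: no → false
  policy age ≤ 359 months: 202 ≤ 359 is true
  deductible < 327 USD: 1262 < 327 is false
  incident in covered region: no → false
  police report filed: no → false
  peril = wind: collision == wind is false
  claim amount < 149354 USD: 85313 < 149354 is true
  claim amount ≥ 134639 USD: 85313 ≥ 134639 is false
Combine:
[1.1.1.1.2] false OR true = true
[1.1.1.1] true AND true = true
[1.1.1] NOT true = false
[1.1.2.1] exactly-one(true, false) = true
[1.1.2.2.1] true AND false = false
[1.1.2.2] NOT false = true
[1.1.2] exactly-one(true, true) = false
[1.1] false OR false = false
[1] NOT false = true
[2.1] true AND false AND false = false
[2.2.3] true OR false = true
[2.2] false OR false OR true = true
[2] false → true (antecedent false ⇒ implication holds) = true
[root] true AND true = true
Overall: true → paid

Paid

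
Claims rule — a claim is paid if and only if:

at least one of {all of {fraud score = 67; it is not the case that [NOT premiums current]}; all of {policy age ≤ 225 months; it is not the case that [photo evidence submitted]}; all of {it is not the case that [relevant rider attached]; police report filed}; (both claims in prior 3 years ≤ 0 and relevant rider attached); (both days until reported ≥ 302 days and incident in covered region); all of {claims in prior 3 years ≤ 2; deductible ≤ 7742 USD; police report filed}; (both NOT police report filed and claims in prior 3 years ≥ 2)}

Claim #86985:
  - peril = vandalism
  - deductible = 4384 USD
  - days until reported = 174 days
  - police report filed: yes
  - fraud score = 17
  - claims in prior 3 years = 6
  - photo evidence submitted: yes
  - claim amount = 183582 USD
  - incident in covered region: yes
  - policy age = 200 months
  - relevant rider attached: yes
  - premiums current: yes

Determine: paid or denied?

Atomic conditions:
  fraud score = 67: 17 == 67 is false
  NOT premiums current: yes → false
  policy age ≤ 225 months: 200 ≤ 225 is true
  photo evidence submitted: yes → true
  relevant rider attached: yes → true
  police report filed: yes → true
  claims in prior 3 years ≤ 0: 6 ≤ 0 is false
  days until reported ≥ 302 days: 174 ≥ 302 is false
  incident in covered region: yes → true
  claims in prior 3 years ≤ 2: 6 ≤ 2 is false
  deductible ≤ 7742 USD: 4384 ≤ 7742 is true
  NOT police report filed: yes → false
  claims in prior 3 years ≥ 2: 6 ≥ 2 is true
Combine:
[1.2] NOT false = true
[1] false AND true = false
[2.2] NOT true = false
[2] true AND false = false
[3.1] NOT true = false
[3] false AND true = false
[4] false AND true = false
[5] false AND true = false
[6] false AND true AND true = false
[7] false AND true = false
[root] false OR false OR false OR false OR false OR false OR false = false
Overall: false → denied

Denied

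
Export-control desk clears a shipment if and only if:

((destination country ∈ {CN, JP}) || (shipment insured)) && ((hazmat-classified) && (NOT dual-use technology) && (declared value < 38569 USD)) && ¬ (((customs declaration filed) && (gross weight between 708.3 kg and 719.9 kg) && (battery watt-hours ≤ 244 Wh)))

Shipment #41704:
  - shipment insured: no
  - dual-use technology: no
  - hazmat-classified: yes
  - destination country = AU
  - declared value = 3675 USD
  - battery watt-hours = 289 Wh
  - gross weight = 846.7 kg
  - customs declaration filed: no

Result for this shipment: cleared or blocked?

Atomic conditions:
  destination country ∈ {CN, JP}: AU is not in the set → false
  shipment insured: no → false
  hazmat-classified: yes → true
  NOT dual-use technology: no → true
  declared value < 38569 USD: 3675 < 38569 is true
  customs declaration filed: no → false
  gross weight between 708.3 kg and 719.9 kg: 846.7 in [708.3, 719.9] is false
  battery watt-hours ≤ 244 Wh: 289 ≤ 244 is false
Combine:
[1] false OR false = false
[2] true AND true AND true = true
[3.1] false AND false AND false = false
[3] NOT false = true
[root] false AND true AND true = false
Overall: false → blocked

Blocked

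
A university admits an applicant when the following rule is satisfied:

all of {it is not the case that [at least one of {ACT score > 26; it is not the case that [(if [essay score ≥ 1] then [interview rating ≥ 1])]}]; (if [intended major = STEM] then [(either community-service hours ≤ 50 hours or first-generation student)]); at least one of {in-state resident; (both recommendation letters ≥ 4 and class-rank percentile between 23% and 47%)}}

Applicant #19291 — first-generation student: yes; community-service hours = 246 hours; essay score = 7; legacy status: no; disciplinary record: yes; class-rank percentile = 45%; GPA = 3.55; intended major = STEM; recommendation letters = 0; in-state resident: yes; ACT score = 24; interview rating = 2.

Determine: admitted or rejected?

Admitted

Atomic conditions:
  ACT score > 26: 24 > 26 is false
  essay score ≥ 1: 7 ≥ 1 is true
  interview rating ≥ 1: 2 ≥ 1 is true
  intended major = STEM: STEM == STEM is true
  community-service hours ≤ 50 hours: 246 ≤ 50 is false
  first-generation student: yes → true
  in-state resident: yes → true
  recommendation letters ≥ 4: 0 ≥ 4 is false
  class-rank percentile between 23% and 47%: 45 in [23, 47] is true
Combine:
[1.1.2.1] true → true = true
[1.1.2] NOT true = false
[1.1] false OR false = false
[1] NOT false = true
[2.2] false OR true = true
[2] true → true = true
[3.2] false AND true = false
[3] true OR false = true
[root] true AND true AND true = true
Overall: true → admitted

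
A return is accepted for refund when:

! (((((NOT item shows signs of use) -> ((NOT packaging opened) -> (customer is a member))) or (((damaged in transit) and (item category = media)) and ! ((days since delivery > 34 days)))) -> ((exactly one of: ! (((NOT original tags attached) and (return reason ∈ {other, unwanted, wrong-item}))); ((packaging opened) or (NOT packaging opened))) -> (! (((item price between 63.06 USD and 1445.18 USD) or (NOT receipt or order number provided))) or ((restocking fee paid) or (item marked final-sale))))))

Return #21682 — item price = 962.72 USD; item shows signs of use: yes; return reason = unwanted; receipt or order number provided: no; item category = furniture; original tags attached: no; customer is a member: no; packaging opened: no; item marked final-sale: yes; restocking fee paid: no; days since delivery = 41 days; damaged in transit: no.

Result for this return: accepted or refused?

Refused

Atomic conditions:
  NOT item shows signs of use: yes → false
  NOT packaging opened: no → true
  customer is a member: no → false
  damaged in transit: no → false
  item category = media: furniture == media is false
  days since delivery > 34 days: 41 > 34 is true
  NOT original tags attached: no → true
  return reason ∈ {other, unwanted, wrong-item}: unwanted is in the set → true
  packaging opened: no → false
  item price between 63.06 USD and 1445.18 USD: 962.72 in [63.06, 1445.18] is true
  NOT receipt or order number provided: no → true
  restocking fee paid: no → false
  item marked final-sale: yes → true
Combine:
[1.1.1.2] true → false = false
[1.1.1] false → false (antecedent false ⇒ implication holds) = true
[1.1.2.1] false AND false = false
[1.1.2.2] NOT true = false
[1.1.2] false AND false = false
[1.1] true OR false = true
[1.2.1.1.1] true AND true = true
[1.2.1.1] NOT true = false
[1.2.1.2] false OR true = true
[1.2.1] exactly-one(false, true) = true
[1.2.2.1.1] true OR true = true
[1.2.2.1] NOT true = false
[1.2.2.2] false OR true = true
[1.2.2] false OR true = true
[1.2] true → true = true
[1] true → true = true
[root] NOT true = false
Overall: false → refused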